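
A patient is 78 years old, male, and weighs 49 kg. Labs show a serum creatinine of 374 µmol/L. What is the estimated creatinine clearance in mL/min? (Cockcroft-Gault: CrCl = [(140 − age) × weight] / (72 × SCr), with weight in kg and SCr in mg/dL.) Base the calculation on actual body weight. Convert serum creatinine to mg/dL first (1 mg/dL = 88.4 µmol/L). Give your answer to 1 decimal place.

SCr = 374 / 88.4 = 4.231 mg/dL
CrCl = (140 − 78) × 49 / (72 × 4.231) = 3038.0 / 304.63 ≈ 10.0 mL/min

10.0 mL/min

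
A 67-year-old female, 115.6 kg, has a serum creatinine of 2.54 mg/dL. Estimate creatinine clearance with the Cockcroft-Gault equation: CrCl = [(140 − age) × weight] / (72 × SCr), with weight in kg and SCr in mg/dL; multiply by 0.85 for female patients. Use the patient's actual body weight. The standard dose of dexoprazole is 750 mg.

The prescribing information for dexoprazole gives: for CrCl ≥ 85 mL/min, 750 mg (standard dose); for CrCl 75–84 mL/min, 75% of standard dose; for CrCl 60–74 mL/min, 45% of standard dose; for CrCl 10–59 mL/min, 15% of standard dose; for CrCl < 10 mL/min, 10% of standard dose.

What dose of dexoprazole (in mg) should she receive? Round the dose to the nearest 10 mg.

110 mg

CrCl = (140 − 67) × 115.6 / (72 × 2.54) × 0.85 = 8438.8 / 182.88 × 0.85 ≈ 39.2 mL/min
CrCl ≈ 39 mL/min → bracket 10–59 mL/min.
15% of 750 mg = 112.5 mg → 110 mg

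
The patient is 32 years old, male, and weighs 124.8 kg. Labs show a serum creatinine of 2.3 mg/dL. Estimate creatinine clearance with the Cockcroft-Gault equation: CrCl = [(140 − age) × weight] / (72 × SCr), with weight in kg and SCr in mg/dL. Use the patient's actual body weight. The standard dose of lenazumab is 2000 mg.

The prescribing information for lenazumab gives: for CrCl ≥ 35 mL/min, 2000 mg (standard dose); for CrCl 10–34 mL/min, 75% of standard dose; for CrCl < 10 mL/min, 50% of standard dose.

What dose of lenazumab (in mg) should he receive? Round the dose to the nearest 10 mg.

2000 mg

CrCl = (140 − 32) × 124.8 / (72 × 2.3) = 13478.4 / 165.60 ≈ 81.4 mL/min
CrCl ≈ 81 mL/min → bracket ≥ 35 mL/min.
100% of 2000 mg = 2000 mg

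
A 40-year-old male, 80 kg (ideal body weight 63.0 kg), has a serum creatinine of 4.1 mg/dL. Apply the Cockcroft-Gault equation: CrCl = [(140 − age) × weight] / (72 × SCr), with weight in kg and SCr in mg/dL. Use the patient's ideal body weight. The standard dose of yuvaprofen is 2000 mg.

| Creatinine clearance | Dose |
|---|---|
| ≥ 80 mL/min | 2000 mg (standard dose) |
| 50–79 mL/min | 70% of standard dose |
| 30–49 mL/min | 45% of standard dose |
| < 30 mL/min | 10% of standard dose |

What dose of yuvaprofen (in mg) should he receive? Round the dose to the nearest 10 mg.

CrCl = (140 − 40) × 63 / (72 × 4.1) = 6300.0 / 295.20 ≈ 21.3 mL/min
CrCl ≈ 21 mL/min → bracket < 30 mL/min.
10% of 2000 mg = 200 mg

200 mg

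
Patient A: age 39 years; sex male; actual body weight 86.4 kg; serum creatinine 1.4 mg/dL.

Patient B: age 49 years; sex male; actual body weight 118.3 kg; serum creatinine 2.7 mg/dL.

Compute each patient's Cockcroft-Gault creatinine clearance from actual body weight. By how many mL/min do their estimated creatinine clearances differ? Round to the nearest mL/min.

Patient A: CrCl = (140 − 39) × 86.4 / (72 × 1.4) = 8726.4 / 100.80 ≈ 86.6 mL/min
Patient B: CrCl = (140 − 49) × 118.3 / (72 × 2.7) = 10765.3 / 194.40 ≈ 55.4 mL/min
|86.6 − 55.4| = 31.2 mL/min

31 mL/min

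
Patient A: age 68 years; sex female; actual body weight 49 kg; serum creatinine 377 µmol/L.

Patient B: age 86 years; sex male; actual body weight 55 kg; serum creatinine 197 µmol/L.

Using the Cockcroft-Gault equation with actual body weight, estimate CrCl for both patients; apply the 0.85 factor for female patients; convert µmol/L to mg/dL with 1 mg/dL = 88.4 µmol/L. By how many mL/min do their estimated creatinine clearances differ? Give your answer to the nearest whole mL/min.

9 mL/min

Patient A: SCr = 377 / 88.4 = 4.265 mg/dL
Patient A: CrCl = (140 − 68) × 49 / (72 × 4.265) × 0.85 = 3528.0 / 307.08 × 0.85 ≈ 9.8 mL/min
Patient B: SCr = 197 / 88.4 = 2.229 mg/dL
Patient B: CrCl = (140 − 86) × 55 / (72 × 2.229) = 2970.0 / 160.49 ≈ 18.5 mL/min
|9.8 − 18.5| = 8.7 mL/min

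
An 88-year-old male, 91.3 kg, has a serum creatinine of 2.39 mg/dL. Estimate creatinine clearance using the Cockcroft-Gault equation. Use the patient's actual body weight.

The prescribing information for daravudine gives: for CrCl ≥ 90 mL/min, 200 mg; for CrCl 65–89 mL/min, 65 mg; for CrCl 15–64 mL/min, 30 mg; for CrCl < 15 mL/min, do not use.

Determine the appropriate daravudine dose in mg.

30 mg

CrCl = (140 − 88) × 91.3 / (72 × 2.39) = 4747.6 / 172.08 ≈ 27.6 mL/min
CrCl ≈ 28 mL/min → bracket 15–64 mL/min.
Dose for this bracket: 30 mg.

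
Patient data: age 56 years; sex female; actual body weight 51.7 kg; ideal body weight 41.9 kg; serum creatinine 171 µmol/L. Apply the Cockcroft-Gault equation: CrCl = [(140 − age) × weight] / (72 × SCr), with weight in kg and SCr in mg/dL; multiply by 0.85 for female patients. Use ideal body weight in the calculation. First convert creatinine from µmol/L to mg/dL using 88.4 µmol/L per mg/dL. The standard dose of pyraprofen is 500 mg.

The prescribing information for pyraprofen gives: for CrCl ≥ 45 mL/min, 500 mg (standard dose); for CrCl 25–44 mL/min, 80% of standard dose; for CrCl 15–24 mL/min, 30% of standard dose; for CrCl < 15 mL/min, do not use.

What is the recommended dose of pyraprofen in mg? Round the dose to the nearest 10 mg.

150 mg

SCr = 171 / 88.4 = 1.934 mg/dL
CrCl = (140 − 56) × 41.9 / (72 × 1.934) × 0.85 = 3519.6 / 139.25 × 0.85 ≈ 21.5 mL/min
CrCl ≈ 21 mL/min → bracket 15–24 mL/min.
30% of 500 mg = 150 mg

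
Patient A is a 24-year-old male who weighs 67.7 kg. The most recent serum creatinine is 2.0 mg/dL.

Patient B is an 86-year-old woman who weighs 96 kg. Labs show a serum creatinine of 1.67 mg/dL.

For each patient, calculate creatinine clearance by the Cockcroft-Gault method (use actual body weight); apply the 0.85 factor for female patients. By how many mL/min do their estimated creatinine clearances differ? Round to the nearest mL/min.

18 mL/min

Patient A: CrCl = (140 − 24) × 67.7 / (72 × 2) = 7853.2 / 144.00 ≈ 54.5 mL/min
Patient B: CrCl = (140 − 86) × 96 / (72 × 1.67) × 0.85 = 5184.0 / 120.24 × 0.85 ≈ 36.6 mL/min
|54.5 − 36.6| = 17.9 mL/min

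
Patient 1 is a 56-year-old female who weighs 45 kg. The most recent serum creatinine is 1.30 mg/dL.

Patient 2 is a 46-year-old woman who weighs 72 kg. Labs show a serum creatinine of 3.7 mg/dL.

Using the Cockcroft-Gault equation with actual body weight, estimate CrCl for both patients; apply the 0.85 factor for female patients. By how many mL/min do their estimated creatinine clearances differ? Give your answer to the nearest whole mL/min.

Patient 1: CrCl = (140 − 56) × 45 / (72 × 1.3) × 0.85 = 3780.0 / 93.60 × 0.85 ≈ 34.3 mL/min
Patient 2: CrCl = (140 − 46) × 72 / (72 × 3.7) × 0.85 = 6768.0 / 266.40 × 0.85 ≈ 21.6 mL/min
|34.3 − 21.6| = 12.7 mL/min

13 mL/min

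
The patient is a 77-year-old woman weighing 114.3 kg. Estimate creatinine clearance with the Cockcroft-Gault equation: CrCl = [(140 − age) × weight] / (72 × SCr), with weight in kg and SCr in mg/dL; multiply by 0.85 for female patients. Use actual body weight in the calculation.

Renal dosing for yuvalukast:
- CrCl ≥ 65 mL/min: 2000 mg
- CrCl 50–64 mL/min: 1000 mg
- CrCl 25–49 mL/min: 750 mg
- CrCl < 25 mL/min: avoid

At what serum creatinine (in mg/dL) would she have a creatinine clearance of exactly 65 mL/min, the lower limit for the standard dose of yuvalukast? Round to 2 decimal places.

1.31 mg/dL

Standard dose requires CrCl ≥ 65 mL/min.
Set (140 − 77) × 114.3 × 0.85 / (72 × SCr) = 65
SCr = (140 − 77) × 114.3 × 0.85 / (72 × 65) = 1.308 mg/dL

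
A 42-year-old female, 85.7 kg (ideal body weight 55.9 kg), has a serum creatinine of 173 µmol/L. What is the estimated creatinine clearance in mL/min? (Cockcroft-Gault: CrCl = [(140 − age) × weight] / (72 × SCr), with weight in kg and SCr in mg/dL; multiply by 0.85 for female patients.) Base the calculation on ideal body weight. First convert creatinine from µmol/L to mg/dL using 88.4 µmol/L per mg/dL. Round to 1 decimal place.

33.0 mL/min

SCr = 173 / 88.4 = 1.957 mg/dL
CrCl = (140 − 42) × 55.9 / (72 × 1.957) × 0.85 = 5478.2 / 140.90 × 0.85 ≈ 33.0 mL/min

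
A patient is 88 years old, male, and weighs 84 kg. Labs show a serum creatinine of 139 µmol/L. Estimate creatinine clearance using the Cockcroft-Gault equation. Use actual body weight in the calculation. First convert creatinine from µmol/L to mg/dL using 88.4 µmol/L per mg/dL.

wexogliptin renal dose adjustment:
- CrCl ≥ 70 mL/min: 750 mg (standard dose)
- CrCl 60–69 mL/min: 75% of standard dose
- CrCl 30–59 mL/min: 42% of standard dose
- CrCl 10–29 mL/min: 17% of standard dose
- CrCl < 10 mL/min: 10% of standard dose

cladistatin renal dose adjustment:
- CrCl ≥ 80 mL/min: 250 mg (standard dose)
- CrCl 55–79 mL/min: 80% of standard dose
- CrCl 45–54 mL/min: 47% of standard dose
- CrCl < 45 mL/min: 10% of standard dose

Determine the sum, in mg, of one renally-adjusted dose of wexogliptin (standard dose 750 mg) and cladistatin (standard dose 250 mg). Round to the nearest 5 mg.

340 mg

SCr = 139 / 88.4 = 1.572 mg/dL
CrCl = (140 − 88) × 84 / (72 × 1.572) = 4368.0 / 113.18 ≈ 38.6 mL/min
CrCl ≈ 39 mL/min.
wexogliptin: 30–59 mL/min → 42% of 750 mg = 315 mg.
cladistatin: < 45 mL/min → 10% of 250 mg = 25 mg.
Total = 315 + 25 = 340 mg.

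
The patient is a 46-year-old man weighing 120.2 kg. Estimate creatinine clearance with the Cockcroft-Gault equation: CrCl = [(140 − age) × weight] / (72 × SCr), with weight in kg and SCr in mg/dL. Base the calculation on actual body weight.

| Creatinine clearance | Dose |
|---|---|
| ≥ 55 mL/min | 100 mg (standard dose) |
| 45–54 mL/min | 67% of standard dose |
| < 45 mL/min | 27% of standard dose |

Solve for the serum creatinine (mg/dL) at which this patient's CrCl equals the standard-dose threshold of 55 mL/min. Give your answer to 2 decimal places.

Standard dose requires CrCl ≥ 55 mL/min.
Set (140 − 46) × 120.2 / (72 × SCr) = 55
SCr = (140 − 46) × 120.2 / (72 × 55) = 2.853 mg/dL

2.85 mg/dL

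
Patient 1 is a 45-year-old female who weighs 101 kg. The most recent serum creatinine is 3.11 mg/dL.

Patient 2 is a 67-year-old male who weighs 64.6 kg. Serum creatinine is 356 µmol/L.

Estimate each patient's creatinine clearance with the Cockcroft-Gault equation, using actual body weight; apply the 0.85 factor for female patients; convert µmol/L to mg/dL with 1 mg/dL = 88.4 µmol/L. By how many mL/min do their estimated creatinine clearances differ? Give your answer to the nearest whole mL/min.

Patient 1: CrCl = (140 − 45) × 101 / (72 × 3.11) × 0.85 = 9595.0 / 223.92 × 0.85 ≈ 36.4 mL/min
Patient 2: SCr = 356 / 88.4 = 4.027 mg/dL
Patient 2: CrCl = (140 − 67) × 64.6 / (72 × 4.027) = 4715.8 / 289.94 ≈ 16.3 mL/min
|36.4 − 16.3| = 20.1 mL/min

20 mL/min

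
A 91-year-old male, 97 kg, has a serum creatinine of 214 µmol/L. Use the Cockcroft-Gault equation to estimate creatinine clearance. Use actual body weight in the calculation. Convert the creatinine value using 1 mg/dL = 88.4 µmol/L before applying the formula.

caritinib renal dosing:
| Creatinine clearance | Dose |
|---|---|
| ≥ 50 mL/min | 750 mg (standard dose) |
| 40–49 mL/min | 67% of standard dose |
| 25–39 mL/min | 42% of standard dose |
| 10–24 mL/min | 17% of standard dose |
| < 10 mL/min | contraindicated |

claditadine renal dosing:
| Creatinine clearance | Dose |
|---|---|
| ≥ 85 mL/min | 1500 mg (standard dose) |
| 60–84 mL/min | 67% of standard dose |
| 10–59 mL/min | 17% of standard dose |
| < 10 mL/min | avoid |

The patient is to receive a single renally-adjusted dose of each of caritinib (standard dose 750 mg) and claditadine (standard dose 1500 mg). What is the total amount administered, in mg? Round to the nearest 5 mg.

570 mg

SCr = 214 / 88.4 = 2.421 mg/dL
CrCl = (140 − 91) × 97 / (72 × 2.421) = 4753.0 / 174.31 ≈ 27.3 mL/min
CrCl ≈ 27 mL/min.
caritinib: 25–39 mL/min → 42% of 750 mg = 315 mg.
claditadine: 10–59 mL/min → 17% of 1500 mg = 255 mg.
Total = 315 + 255 = 570 mg.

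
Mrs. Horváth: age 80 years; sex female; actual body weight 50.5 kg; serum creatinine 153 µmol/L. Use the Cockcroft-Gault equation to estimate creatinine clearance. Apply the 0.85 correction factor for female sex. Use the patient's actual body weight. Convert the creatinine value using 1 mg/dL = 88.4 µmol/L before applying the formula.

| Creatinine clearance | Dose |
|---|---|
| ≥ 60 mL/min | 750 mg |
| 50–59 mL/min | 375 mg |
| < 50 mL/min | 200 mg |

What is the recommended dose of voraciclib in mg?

200 mg

SCr = 153 / 88.4 = 1.731 mg/dL
CrCl = (140 − 80) × 50.5 / (72 × 1.731) × 0.85 = 3030.0 / 124.63 × 0.85 ≈ 20.7 mL/min
CrCl ≈ 21 mL/min → bracket < 50 mL/min.
Dose for this bracket: 200 mg.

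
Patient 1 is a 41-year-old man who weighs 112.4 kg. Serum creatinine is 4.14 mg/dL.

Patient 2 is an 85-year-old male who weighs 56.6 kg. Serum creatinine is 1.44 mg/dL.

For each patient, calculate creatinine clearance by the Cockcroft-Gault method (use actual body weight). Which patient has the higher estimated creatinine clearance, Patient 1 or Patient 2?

Patient 1: CrCl = (140 − 41) × 112.4 / (72 × 4.14) = 11127.6 / 298.08 ≈ 37.3 mL/min
Patient 2: CrCl = (140 − 85) × 56.6 / (72 × 1.44) = 3113.0 / 103.68 ≈ 30.0 mL/min
37.3 vs 30.0 mL/min → Patient 1 is higher.

Patient 1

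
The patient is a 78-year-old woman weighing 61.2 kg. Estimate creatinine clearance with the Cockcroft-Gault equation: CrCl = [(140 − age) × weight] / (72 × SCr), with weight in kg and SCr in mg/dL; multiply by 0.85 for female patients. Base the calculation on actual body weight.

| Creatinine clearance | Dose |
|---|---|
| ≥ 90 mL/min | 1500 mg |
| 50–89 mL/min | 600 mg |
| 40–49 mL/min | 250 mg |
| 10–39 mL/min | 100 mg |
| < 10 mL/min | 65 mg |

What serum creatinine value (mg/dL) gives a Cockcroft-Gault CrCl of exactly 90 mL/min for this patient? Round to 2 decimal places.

Standard dose requires CrCl ≥ 90 mL/min.
Set (140 − 78) × 61.2 × 0.85 / (72 × SCr) = 90
SCr = (140 − 78) × 61.2 × 0.85 / (72 × 90) = 0.498 mg/dL

0.50 mg/dL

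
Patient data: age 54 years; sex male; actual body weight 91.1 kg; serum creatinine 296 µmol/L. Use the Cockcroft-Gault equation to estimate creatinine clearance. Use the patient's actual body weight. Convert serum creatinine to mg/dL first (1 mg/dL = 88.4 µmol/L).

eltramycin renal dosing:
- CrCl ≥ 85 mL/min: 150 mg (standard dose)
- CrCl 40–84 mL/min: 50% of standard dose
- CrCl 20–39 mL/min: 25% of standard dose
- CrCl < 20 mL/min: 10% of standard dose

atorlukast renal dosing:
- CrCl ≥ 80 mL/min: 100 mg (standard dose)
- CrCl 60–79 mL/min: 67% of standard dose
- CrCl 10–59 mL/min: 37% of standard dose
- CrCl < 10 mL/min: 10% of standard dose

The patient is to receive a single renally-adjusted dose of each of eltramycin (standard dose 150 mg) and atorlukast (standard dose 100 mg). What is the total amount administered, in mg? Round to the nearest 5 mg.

SCr = 296 / 88.4 = 3.348 mg/dL
CrCl = (140 − 54) × 91.1 / (72 × 3.348) = 7834.6 / 241.06 ≈ 32.5 mL/min
CrCl ≈ 32 mL/min.
eltramycin: 20–39 mL/min → 25% of 150 mg = 37.5 mg.
atorlukast: 10–59 mL/min → 37% of 100 mg = 37 mg.
Total = 37.5 + 37 = 74.5 mg.

75 mg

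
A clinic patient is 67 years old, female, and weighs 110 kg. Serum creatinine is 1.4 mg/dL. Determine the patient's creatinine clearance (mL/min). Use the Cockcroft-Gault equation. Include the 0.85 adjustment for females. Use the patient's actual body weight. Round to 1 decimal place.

CrCl = (140 − 67) × 110 / (72 × 1.4) × 0.85 = 8030.0 / 100.80 × 0.85 ≈ 67.7 mL/min

67.7 mL/min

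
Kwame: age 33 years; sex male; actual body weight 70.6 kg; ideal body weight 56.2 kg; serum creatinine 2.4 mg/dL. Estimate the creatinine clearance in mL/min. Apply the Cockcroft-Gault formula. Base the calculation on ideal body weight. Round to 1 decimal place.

CrCl = (140 − 33) × 56.2 / (72 × 2.4) = 6013.4 / 172.80 ≈ 34.8 mL/min

34.8 mL/min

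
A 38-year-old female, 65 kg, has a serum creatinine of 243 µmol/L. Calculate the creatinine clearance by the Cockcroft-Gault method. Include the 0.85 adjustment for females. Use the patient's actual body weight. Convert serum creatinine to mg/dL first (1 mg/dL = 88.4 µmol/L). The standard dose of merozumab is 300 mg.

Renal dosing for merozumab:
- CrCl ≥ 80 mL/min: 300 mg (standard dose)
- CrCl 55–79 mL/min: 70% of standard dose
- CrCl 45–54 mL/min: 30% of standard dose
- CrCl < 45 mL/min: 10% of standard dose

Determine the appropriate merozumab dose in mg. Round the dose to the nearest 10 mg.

30 mg

SCr = 243 / 88.4 = 2.749 mg/dL
CrCl = (140 − 38) × 65 / (72 × 2.749) × 0.85 = 6630.0 / 197.93 × 0.85 ≈ 28.5 mL/min
CrCl ≈ 28 mL/min → bracket < 45 mL/min.
10% of 300 mg = 30 mg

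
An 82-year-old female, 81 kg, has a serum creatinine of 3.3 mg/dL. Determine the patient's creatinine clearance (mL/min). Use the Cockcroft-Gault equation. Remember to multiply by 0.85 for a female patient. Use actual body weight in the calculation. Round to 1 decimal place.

16.8 mL/min

CrCl = (140 − 82) × 81 / (72 × 3.3) × 0.85 = 4698.0 / 237.60 × 0.85 ≈ 16.8 mL/min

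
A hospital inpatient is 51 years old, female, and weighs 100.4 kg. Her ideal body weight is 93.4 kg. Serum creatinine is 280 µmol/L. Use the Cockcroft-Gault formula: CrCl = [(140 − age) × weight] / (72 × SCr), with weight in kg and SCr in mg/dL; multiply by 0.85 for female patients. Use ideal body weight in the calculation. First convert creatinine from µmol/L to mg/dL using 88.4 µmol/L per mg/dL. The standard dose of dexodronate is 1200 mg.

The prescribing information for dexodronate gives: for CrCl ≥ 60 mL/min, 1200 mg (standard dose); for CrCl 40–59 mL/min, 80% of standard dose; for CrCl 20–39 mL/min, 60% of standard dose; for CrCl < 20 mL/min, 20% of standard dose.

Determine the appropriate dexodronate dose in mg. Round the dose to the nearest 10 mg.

SCr = 280 / 88.4 = 3.167 mg/dL
CrCl = (140 − 51) × 93.4 / (72 × 3.167) × 0.85 = 8312.6 / 228.02 × 0.85 ≈ 31.0 mL/min
CrCl ≈ 31 mL/min → bracket 20–39 mL/min.
60% of 1200 mg = 720 mg

720 mg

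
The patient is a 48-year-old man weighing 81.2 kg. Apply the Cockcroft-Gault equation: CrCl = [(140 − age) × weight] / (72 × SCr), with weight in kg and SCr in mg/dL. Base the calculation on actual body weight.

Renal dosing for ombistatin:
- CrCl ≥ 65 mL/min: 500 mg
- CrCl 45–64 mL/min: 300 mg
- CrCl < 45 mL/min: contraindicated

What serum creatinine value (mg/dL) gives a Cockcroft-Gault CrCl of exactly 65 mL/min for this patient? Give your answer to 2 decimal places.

Standard dose requires CrCl ≥ 65 mL/min.
Set (140 − 48) × 81.2 / (72 × SCr) = 65
SCr = (140 − 48) × 81.2 / (72 × 65) = 1.596 mg/dL

1.60 mg/dL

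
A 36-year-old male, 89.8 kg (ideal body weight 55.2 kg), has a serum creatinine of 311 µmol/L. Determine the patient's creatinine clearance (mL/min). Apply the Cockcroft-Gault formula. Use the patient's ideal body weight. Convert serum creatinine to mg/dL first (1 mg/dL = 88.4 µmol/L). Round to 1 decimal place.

22.7 mL/min

SCr = 311 / 88.4 = 3.518 mg/dL
CrCl = (140 − 36) × 55.2 / (72 × 3.518) = 5740.8 / 253.30 ≈ 22.7 mL/min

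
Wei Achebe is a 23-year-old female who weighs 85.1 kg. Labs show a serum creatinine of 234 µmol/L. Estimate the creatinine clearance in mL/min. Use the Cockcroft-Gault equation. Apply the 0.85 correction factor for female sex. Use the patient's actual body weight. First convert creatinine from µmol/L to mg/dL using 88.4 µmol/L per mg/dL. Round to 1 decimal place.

SCr = 234 / 88.4 = 2.647 mg/dL
CrCl = (140 − 23) × 85.1 / (72 × 2.647) × 0.85 = 9956.7 / 190.58 × 0.85 ≈ 44.4 mL/min

44.4 mL/min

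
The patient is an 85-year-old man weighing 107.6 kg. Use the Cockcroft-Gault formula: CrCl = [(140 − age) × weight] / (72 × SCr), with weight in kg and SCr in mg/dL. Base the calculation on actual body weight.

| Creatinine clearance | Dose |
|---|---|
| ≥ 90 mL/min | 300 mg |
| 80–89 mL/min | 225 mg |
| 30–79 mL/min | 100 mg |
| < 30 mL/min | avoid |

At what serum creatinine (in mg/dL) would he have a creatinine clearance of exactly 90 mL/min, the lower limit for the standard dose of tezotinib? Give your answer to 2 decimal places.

0.91 mg/dL

Standard dose requires CrCl ≥ 90 mL/min.
Set (140 − 85) × 107.6 / (72 × SCr) = 90
SCr = (140 − 85) × 107.6 / (72 × 90) = 0.913 mg/dL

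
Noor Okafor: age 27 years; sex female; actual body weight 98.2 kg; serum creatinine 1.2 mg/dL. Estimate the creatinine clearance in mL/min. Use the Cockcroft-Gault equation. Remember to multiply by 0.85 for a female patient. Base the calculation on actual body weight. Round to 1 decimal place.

CrCl = (140 − 27) × 98.2 / (72 × 1.2) × 0.85 = 11096.6 / 86.40 × 0.85 ≈ 109.2 mL/min

109.2 mL/min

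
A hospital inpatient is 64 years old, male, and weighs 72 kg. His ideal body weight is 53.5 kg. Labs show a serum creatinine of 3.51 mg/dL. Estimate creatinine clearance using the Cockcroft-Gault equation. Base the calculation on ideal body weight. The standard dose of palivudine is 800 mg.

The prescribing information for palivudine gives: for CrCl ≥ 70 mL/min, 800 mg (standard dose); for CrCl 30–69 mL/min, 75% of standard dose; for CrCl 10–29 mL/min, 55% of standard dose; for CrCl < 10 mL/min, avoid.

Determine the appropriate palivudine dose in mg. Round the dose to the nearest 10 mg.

440 mg

CrCl = (140 − 64) × 53.5 / (72 × 3.51) = 4066.0 / 252.72 ≈ 16.1 mL/min
CrCl ≈ 16 mL/min → bracket 10–29 mL/min.
55% of 800 mg = 440 mg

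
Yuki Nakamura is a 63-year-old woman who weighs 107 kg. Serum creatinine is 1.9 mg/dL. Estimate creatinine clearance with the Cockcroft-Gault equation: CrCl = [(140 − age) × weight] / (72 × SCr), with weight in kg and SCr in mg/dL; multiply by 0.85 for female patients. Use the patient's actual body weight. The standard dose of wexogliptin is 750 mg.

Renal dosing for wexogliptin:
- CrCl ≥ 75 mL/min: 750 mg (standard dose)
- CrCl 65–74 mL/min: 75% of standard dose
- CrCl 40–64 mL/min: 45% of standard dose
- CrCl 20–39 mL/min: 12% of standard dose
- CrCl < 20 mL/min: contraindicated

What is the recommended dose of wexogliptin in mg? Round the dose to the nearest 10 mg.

CrCl = (140 − 63) × 107 / (72 × 1.9) × 0.85 = 8239.0 / 136.80 × 0.85 ≈ 51.2 mL/min
CrCl ≈ 51 mL/min → bracket 40–64 mL/min.
45% of 750 mg = 337.5 mg → 340 mg

340 mg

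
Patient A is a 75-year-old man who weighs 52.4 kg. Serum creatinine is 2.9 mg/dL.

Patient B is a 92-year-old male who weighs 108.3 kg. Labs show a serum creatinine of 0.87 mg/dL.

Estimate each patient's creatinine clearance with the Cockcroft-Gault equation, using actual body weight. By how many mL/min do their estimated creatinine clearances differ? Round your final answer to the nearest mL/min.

Patient A: CrCl = (140 − 75) × 52.4 / (72 × 2.9) = 3406.0 / 208.80 ≈ 16.3 mL/min
Patient B: CrCl = (140 − 92) × 108.3 / (72 × 0.87) = 5198.4 / 62.64 ≈ 83.0 mL/min
|16.3 − 83.0| = 66.7 mL/min

67 mL/min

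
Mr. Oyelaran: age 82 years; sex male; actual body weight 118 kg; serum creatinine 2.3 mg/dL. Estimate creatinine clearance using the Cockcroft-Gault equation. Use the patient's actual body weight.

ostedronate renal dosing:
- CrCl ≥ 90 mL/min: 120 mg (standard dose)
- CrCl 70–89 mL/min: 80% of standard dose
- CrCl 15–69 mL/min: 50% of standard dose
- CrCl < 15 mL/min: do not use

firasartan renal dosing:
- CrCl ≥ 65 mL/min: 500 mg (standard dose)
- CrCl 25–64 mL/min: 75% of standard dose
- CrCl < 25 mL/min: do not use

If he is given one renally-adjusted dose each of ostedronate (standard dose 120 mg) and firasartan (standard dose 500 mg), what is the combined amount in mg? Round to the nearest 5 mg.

435 mg

CrCl = (140 − 82) × 118 / (72 × 2.3) = 6844.0 / 165.60 ≈ 41.3 mL/min
CrCl ≈ 41 mL/min.
ostedronate: 15–69 mL/min → 50% of 120 mg = 60 mg.
firasartan: 25–64 mL/min → 75% of 500 mg = 375 mg.
Total = 60 + 375 = 435 mg.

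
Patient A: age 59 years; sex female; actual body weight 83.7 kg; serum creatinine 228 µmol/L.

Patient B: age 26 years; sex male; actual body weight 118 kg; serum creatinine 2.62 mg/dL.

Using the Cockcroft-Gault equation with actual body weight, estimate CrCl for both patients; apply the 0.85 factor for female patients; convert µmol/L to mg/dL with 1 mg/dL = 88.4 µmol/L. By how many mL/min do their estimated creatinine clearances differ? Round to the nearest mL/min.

40 mL/min

Patient A: SCr = 228 / 88.4 = 2.579 mg/dL
Patient A: CrCl = (140 − 59) × 83.7 / (72 × 2.579) × 0.85 = 6779.7 / 185.69 × 0.85 ≈ 31.0 mL/min
Patient B: CrCl = (140 − 26) × 118 / (72 × 2.62) = 13452.0 / 188.64 ≈ 71.3 mL/min
|31.0 − 71.3| = 40.3 mL/min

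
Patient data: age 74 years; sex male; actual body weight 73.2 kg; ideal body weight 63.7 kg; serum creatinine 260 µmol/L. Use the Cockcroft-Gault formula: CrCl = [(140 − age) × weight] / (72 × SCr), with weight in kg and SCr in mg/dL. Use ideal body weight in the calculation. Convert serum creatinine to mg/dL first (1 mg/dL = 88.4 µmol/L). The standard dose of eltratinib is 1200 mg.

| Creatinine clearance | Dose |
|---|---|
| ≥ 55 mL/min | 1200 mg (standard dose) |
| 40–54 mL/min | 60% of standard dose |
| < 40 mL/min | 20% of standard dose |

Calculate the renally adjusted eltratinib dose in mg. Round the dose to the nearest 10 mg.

SCr = 260 / 88.4 = 2.941 mg/dL
CrCl = (140 − 74) × 63.7 / (72 × 2.941) = 4204.2 / 211.75 ≈ 19.9 mL/min
CrCl ≈ 20 mL/min → bracket < 40 mL/min.
20% of 1200 mg = 240 mg

240 mg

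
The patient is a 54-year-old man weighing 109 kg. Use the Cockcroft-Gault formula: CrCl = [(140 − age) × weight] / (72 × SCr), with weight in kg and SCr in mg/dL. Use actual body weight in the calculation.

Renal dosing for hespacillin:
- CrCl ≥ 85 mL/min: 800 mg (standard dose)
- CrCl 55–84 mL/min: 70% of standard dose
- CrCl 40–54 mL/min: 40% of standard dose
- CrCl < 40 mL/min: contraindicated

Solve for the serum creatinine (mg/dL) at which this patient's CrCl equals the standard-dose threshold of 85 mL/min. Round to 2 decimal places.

Standard dose requires CrCl ≥ 85 mL/min.
Set (140 − 54) × 109 / (72 × SCr) = 85
SCr = (140 − 54) × 109 / (72 × 85) = 1.532 mg/dL

1.53 mg/dL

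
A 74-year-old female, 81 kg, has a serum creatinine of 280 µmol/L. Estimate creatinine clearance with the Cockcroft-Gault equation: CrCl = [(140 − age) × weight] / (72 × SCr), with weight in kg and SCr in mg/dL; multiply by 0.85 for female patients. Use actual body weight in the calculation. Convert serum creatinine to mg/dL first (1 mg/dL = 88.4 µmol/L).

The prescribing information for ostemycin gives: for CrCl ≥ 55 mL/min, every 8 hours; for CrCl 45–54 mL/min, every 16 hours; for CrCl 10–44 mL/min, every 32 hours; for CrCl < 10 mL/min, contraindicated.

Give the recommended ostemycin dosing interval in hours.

SCr = 280 / 88.4 = 3.167 mg/dL
CrCl = (140 − 74) × 81 / (72 × 3.167) × 0.85 = 5346.0 / 228.02 × 0.85 ≈ 19.9 mL/min
CrCl ≈ 20 mL/min → bracket 10–44 mL/min → every 32 hours.

every 32 hours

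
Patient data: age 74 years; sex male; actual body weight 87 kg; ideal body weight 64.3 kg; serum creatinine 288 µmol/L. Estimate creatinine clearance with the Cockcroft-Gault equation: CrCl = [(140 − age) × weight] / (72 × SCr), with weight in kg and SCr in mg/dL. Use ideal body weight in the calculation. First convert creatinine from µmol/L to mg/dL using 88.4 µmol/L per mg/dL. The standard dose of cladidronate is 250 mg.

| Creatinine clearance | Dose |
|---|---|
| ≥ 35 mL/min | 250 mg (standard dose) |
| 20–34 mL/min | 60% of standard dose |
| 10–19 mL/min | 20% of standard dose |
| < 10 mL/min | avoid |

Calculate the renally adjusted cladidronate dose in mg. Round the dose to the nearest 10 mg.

SCr = 288 / 88.4 = 3.258 mg/dL
CrCl = (140 − 74) × 64.3 / (72 × 3.258) = 4243.8 / 234.58 ≈ 18.1 mL/min
CrCl ≈ 18 mL/min → bracket 10–19 mL/min.
20% of 250 mg = 50 mg

50 mg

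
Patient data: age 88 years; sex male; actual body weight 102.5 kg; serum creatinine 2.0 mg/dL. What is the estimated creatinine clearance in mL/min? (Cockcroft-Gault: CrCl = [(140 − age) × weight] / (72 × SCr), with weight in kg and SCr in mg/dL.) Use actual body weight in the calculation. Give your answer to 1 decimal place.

CrCl = (140 − 88) × 102.5 / (72 × 2) = 5330.0 / 144.00 ≈ 37.0 mL/min

37.0 mL/min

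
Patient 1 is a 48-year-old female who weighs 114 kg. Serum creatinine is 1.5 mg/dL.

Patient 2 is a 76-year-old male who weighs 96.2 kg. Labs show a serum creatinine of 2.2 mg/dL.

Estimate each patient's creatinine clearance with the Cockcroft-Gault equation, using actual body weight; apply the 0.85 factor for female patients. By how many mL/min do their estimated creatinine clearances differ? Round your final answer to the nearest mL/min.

44 mL/min

Patient 1: CrCl = (140 − 48) × 114 / (72 × 1.5) × 0.85 = 10488.0 / 108.00 × 0.85 ≈ 82.5 mL/min
Patient 2: CrCl = (140 − 76) × 96.2 / (72 × 2.2) = 6156.8 / 158.40 ≈ 38.9 mL/min
|82.5 − 38.9| = 43.6 mL/min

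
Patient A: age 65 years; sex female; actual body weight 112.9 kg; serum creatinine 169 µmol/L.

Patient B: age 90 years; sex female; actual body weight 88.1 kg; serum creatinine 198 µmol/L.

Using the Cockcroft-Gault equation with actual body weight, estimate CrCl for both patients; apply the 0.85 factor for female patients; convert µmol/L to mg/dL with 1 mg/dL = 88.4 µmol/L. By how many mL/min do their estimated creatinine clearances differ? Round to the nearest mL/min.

Patient A: SCr = 169 / 88.4 = 1.912 mg/dL
Patient A: CrCl = (140 − 65) × 112.9 / (72 × 1.912) × 0.85 = 8467.5 / 137.66 × 0.85 ≈ 52.3 mL/min
Patient B: SCr = 198 / 88.4 = 2.24 mg/dL
Patient B: CrCl = (140 − 90) × 88.1 / (72 × 2.24) × 0.85 = 4405.0 / 161.28 × 0.85 ≈ 23.2 mL/min
|52.3 − 23.2| = 29.1 mL/min

29 mL/min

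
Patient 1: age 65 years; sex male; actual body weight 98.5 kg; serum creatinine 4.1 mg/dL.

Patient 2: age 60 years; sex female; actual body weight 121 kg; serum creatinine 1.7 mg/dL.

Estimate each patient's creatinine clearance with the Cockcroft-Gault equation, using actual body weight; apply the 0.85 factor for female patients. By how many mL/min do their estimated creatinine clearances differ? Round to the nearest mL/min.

Patient 1: CrCl = (140 − 65) × 98.5 / (72 × 4.1) = 7387.5 / 295.20 ≈ 25.0 mL/min
Patient 2: CrCl = (140 − 60) × 121 / (72 × 1.7) × 0.85 = 9680.0 / 122.40 × 0.85 ≈ 67.2 mL/min
|25.0 − 67.2| = 42.2 mL/min

42 mL/min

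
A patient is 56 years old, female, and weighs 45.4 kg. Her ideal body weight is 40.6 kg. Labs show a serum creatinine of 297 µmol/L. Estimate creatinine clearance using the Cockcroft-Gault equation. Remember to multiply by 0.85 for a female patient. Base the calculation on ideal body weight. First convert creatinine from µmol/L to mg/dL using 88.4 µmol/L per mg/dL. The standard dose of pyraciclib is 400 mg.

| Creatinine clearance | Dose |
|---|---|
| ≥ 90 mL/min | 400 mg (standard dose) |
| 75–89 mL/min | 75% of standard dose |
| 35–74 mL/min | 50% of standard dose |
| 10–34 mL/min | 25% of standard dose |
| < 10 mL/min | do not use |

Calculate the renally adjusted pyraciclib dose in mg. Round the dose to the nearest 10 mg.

100 mg

SCr = 297 / 88.4 = 3.36 mg/dL
CrCl = (140 − 56) × 40.6 / (72 × 3.36) × 0.85 = 3410.4 / 241.92 × 0.85 ≈ 12.0 mL/min
CrCl ≈ 12 mL/min → bracket 10–34 mL/min.
25% of 400 mg = 100 mg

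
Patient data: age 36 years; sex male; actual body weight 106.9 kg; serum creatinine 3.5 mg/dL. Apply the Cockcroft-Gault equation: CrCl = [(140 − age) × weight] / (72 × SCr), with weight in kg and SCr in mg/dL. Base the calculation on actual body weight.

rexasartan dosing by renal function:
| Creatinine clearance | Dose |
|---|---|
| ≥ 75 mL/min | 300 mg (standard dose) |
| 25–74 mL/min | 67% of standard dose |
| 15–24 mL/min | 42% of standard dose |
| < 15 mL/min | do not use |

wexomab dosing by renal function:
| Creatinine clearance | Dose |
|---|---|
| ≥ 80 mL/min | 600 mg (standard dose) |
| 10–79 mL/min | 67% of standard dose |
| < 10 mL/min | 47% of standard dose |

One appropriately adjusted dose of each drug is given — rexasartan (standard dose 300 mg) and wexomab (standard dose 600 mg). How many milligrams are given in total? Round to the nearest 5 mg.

605 mg

CrCl = (140 − 36) × 106.9 / (72 × 3.5) = 11117.6 / 252.00 ≈ 44.1 mL/min
CrCl ≈ 44 mL/min.
rexasartan: 25–74 mL/min → 67% of 300 mg = 201 mg.
wexomab: 10–79 mL/min → 67% of 600 mg = 402 mg.
Total = 201 + 402 = 603 mg.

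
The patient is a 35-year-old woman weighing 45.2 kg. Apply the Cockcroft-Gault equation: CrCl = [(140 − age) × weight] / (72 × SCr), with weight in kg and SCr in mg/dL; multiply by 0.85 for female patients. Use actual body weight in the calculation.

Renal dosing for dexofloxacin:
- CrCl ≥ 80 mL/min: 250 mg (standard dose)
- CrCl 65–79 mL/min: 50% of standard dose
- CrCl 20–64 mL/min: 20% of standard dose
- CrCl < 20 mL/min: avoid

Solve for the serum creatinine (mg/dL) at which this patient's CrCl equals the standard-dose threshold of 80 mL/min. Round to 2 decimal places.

Standard dose requires CrCl ≥ 80 mL/min.
Set (140 − 35) × 45.2 × 0.85 / (72 × SCr) = 80
SCr = (140 − 35) × 45.2 × 0.85 / (72 × 80) = 0.700 mg/dL

0.70 mg/dL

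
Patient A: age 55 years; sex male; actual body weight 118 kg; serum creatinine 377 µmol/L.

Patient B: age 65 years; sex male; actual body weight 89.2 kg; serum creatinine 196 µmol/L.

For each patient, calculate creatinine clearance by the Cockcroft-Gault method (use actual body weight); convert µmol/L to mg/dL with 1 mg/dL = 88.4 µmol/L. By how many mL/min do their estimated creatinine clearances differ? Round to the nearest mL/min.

Patient A: SCr = 377 / 88.4 = 4.265 mg/dL
Patient A: CrCl = (140 − 55) × 118 / (72 × 4.265) = 10030.0 / 307.08 ≈ 32.7 mL/min
Patient B: SCr = 196 / 88.4 = 2.217 mg/dL
Patient B: CrCl = (140 − 65) × 89.2 / (72 × 2.217) = 6690.0 / 159.62 ≈ 41.9 mL/min
|32.7 − 41.9| = 9.2 mL/min

9 mL/min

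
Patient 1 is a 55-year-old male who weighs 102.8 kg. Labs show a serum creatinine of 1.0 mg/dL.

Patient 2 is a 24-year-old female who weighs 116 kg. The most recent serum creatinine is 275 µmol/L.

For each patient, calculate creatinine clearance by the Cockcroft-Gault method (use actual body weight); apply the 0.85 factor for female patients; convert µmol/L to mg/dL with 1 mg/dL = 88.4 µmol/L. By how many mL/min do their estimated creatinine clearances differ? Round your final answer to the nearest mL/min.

Patient 1: CrCl = (140 − 55) × 102.8 / (72 × 1) = 8738.0 / 72.00 ≈ 121.4 mL/min
Patient 2: SCr = 275 / 88.4 = 3.111 mg/dL
Patient 2: CrCl = (140 − 24) × 116 / (72 × 3.111) × 0.85 = 13456.0 / 223.99 × 0.85 ≈ 51.1 mL/min
|121.4 − 51.1| = 70.3 mL/min

70 mL/min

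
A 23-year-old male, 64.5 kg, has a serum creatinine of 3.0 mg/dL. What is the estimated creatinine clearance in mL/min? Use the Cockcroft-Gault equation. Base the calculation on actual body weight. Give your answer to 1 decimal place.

CrCl = (140 − 23) × 64.5 / (72 × 3) = 7546.5 / 216.00 ≈ 34.9 mL/min

34.9 mL/min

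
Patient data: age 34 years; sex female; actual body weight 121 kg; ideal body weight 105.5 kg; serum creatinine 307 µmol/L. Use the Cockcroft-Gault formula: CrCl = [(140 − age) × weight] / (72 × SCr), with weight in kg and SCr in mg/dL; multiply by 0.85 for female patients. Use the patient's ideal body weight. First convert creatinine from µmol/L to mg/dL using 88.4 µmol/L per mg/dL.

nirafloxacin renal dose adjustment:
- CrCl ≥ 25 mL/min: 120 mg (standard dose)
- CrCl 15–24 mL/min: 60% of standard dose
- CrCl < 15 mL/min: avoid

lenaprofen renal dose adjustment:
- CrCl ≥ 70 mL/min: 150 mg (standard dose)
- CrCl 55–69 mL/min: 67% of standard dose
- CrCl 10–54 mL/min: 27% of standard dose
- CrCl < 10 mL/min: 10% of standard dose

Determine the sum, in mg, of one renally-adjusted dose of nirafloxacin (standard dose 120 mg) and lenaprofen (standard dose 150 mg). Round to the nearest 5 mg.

SCr = 307 / 88.4 = 3.473 mg/dL
CrCl = (140 − 34) × 105.5 / (72 × 3.473) × 0.85 = 11183.0 / 250.06 × 0.85 ≈ 38.0 mL/min
CrCl ≈ 38 mL/min.
nirafloxacin: ≥ 25 mL/min → 100% of 120 mg = 120 mg.
lenaprofen: 10–54 mL/min → 27% of 150 mg = 40.5 mg.
Total = 120 + 40.5 = 160.5 mg.

160 mg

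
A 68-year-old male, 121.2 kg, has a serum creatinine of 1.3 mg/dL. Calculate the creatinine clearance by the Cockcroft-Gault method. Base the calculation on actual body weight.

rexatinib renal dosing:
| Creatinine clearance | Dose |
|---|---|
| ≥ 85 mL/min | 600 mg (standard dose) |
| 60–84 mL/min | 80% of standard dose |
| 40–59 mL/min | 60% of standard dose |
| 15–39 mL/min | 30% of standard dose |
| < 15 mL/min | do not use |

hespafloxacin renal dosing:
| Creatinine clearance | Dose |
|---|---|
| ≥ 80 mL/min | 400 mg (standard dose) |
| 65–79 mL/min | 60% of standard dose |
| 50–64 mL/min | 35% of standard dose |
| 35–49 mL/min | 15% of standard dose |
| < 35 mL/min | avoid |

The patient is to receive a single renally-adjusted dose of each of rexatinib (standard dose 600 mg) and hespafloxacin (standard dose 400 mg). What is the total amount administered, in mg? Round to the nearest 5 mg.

1000 mg

CrCl = (140 − 68) × 121.2 / (72 × 1.3) = 8726.4 / 93.60 ≈ 93.2 mL/min
CrCl ≈ 93 mL/min.
rexatinib: ≥ 85 mL/min → 100% of 600 mg = 600 mg.
hespafloxacin: ≥ 80 mL/min → 100% of 400 mg = 400 mg.
Total = 600 + 400 = 1000 mg.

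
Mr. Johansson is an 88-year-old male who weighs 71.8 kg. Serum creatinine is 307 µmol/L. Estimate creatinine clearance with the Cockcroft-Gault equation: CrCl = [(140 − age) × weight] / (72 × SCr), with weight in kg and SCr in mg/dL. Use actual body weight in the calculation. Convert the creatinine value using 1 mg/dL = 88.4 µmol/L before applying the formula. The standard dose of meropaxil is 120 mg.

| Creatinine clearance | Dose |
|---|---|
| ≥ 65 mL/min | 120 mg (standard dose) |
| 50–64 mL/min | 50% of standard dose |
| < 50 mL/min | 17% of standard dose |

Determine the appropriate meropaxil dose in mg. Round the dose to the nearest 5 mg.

SCr = 307 / 88.4 = 3.473 mg/dL
CrCl = (140 − 88) × 71.8 / (72 × 3.473) = 3733.6 / 250.06 ≈ 14.9 mL/min
CrCl ≈ 15 mL/min → bracket < 50 mL/min.
17% of 120 mg = 20.4 mg → 20 mg

20 mg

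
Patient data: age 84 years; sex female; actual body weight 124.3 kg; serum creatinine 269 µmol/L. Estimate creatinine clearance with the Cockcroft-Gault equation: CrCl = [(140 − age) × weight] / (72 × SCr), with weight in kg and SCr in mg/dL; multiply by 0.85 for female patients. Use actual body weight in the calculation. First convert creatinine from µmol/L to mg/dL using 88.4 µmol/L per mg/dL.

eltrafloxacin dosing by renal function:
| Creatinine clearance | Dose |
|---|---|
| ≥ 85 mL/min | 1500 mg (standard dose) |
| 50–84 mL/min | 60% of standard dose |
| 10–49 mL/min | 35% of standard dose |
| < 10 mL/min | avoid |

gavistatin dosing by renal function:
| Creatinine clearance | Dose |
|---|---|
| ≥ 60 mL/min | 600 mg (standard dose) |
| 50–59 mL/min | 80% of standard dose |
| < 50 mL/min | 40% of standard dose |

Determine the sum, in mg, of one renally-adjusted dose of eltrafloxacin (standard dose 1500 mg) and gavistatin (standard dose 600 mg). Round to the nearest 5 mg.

SCr = 269 / 88.4 = 3.043 mg/dL
CrCl = (140 − 84) × 124.3 / (72 × 3.043) × 0.85 = 6960.8 / 219.10 × 0.85 ≈ 27.0 mL/min
CrCl ≈ 27 mL/min.
eltrafloxacin: 10–49 mL/min → 35% of 1500 mg = 525 mg.
gavistatin: < 50 mL/min → 40% of 600 mg = 240 mg.
Total = 525 + 240 = 765 mg.

765 mg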